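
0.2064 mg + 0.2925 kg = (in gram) 292.5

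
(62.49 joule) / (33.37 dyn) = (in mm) 1.873e+08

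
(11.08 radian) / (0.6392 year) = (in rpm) 5.249e-06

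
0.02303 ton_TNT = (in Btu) 9.133e+04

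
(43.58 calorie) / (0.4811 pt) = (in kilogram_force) 1.096e+05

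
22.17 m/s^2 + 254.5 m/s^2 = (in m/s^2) 276.7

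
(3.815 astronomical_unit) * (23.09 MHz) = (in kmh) 4.744e+19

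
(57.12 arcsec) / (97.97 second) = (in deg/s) 0.000162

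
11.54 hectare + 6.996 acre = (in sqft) 1.547e+06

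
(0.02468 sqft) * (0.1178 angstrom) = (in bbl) 1.699e-13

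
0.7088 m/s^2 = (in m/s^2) 0.7088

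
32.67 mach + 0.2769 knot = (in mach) 32.67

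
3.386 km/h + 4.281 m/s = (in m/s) 5.222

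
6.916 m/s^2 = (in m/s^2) 6.916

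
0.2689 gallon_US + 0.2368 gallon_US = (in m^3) 0.001914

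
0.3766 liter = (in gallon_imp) 0.08284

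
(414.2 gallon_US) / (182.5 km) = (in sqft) 9.248e-05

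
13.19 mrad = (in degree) 0.7557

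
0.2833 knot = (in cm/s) 14.57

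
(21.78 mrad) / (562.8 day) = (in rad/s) 4.479e-10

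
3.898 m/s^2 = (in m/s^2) 3.898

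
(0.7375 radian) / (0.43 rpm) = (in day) 0.0001896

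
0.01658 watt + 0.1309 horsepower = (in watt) 97.63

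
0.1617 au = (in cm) 2.419e+12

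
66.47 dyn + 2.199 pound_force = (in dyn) 9.782e+05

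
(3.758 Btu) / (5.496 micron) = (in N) 7.214e+08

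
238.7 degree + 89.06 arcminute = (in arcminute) 1.441e+04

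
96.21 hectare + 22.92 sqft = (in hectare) 96.21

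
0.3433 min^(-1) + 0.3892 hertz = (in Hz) 0.3949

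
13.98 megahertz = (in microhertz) 1.398e+13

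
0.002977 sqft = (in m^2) 0.0002766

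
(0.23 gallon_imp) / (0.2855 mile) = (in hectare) 2.276e-10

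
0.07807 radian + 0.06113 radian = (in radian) 0.1392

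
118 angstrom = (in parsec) 3.824e-25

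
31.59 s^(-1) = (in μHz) 3.159e+07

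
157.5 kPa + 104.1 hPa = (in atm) 1.657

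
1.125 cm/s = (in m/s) 0.01125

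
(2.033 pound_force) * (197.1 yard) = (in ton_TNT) 3.895e-07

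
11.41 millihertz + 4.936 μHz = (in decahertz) 0.001141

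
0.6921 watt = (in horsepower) 0.0009281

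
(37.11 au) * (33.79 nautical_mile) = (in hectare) 3.474e+13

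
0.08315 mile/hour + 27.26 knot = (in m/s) 14.06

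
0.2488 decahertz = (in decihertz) 24.88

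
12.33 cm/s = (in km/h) 0.4439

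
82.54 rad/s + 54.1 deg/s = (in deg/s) 4783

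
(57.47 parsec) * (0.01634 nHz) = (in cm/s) 2.898e+09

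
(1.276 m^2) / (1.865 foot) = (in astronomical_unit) 1.5e-11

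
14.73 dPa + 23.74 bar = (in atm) 23.43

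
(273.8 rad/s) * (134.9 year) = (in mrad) 1.165e+15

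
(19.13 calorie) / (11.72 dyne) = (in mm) 6.829e+08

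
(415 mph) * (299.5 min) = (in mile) 2072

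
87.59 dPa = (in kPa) 0.008759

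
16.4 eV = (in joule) 2.628e-18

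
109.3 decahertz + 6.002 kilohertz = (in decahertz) 709.5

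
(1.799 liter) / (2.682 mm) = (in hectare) 6.708e-05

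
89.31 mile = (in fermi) 1.437e+20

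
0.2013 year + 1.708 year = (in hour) 1.673e+04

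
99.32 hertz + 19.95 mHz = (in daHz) 9.934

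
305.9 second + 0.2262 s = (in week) 0.0005062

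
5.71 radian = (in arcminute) 1.963e+04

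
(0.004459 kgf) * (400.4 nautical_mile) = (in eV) 2.024e+23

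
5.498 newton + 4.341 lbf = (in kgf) 2.53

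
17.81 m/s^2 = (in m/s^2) 17.81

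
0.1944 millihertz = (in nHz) 1.944e+05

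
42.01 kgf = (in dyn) 4.12e+07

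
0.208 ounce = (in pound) 0.013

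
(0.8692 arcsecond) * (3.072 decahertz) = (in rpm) 0.001236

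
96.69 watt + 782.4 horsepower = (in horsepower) 782.5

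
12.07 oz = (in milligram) 3.422e+05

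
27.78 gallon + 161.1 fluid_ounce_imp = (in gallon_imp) 24.14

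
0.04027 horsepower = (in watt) 30.03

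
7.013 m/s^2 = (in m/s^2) 7.013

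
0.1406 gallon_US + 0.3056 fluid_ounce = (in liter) 0.5413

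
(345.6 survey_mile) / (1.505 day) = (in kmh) 15.4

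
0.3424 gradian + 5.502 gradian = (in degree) 5.26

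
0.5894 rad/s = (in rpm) 5.628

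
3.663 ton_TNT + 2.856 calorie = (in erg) 1.533e+17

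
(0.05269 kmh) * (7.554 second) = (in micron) 1.106e+05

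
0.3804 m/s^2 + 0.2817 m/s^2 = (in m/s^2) 0.6621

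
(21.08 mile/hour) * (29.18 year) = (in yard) 9.484e+09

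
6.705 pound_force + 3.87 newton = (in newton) 33.7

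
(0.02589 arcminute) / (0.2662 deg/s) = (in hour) 4.503e-07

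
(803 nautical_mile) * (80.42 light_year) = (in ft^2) 1.218e+25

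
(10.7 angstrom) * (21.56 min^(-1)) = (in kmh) 1.384e-09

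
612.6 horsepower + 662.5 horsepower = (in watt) 9.508e+05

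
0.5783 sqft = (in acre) 1.328e-05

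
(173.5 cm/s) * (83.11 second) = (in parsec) 4.673e-15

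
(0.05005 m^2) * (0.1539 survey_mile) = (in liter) 1.24e+04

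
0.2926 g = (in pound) 0.0006451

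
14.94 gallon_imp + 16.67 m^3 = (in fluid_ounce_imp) 5.891e+05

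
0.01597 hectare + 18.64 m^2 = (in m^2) 178.3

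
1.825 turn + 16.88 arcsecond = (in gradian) 730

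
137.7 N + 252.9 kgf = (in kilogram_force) 266.9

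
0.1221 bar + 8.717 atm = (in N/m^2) 8.955e+05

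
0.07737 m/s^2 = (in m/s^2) 0.07737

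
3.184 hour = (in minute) 191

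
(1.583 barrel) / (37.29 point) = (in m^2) 19.13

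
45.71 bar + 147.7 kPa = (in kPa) 4719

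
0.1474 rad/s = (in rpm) 1.408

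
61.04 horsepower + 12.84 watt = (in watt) 4.553e+04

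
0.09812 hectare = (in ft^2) 1.056e+04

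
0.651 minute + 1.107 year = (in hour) 9697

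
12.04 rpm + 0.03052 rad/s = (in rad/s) 1.291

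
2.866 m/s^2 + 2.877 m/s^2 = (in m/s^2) 5.743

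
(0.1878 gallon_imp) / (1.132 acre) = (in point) 0.0005283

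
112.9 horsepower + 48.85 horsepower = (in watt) 1.206e+05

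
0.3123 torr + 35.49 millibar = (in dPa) 3.591e+04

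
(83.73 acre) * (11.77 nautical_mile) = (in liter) 7.386e+12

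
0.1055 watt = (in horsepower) 0.0001415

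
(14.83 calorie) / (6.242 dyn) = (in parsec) 3.222e-11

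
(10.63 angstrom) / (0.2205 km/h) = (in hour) 4.821e-12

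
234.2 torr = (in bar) 0.3122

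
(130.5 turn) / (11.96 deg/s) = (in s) 3928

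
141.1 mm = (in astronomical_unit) 9.432e-13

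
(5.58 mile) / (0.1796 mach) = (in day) 0.0017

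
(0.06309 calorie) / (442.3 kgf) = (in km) 6.086e-08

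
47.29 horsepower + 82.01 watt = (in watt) 3.535e+04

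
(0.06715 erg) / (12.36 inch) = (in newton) 2.139e-08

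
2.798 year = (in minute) 1.471e+06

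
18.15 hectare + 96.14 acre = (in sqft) 6.142e+06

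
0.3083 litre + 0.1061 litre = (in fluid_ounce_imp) 14.58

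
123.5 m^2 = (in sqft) 1329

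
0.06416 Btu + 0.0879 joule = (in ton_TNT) 1.62e-08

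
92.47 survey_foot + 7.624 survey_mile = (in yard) 1.345e+04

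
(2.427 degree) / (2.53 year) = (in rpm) 5.07e-09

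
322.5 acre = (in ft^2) 1.405e+07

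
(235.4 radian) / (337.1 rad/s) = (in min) 0.01164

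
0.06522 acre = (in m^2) 263.9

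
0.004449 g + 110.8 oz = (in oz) 110.8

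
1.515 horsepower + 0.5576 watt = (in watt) 1130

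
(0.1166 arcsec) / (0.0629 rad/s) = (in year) 2.85e-13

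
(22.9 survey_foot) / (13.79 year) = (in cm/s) 1.605e-06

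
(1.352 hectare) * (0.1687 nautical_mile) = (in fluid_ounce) 1.428e+11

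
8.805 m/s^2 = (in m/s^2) 8.805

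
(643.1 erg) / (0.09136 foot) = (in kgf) 0.0002355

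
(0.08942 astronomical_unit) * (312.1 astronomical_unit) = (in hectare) 6.246e+19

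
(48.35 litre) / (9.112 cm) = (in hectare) 5.306e-05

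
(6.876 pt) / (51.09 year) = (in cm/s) 1.506e-10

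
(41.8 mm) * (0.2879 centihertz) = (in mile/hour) 0.0002692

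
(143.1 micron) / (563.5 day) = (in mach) 8.632e-15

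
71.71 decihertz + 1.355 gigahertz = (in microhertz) 1.355e+15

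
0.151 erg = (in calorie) 3.609e-09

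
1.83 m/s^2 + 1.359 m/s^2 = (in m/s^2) 3.189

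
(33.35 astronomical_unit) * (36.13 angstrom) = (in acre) 4.454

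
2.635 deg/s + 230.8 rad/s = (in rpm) 2204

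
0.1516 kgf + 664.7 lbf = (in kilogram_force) 301.7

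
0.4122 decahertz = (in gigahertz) 4.122e-09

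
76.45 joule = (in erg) 7.645e+08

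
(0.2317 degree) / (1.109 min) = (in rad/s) 6.077e-05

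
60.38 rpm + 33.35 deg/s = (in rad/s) 6.905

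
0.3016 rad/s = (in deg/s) 17.28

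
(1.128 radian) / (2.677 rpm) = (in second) 4.024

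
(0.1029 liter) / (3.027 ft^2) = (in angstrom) 3.659e+06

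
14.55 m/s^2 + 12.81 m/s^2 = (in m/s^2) 27.36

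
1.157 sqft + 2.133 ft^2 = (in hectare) 3.057e-05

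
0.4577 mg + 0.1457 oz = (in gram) 4.131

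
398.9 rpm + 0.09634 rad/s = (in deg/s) 2399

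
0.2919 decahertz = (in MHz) 2.919e-06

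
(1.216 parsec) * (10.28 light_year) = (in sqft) 3.928e+34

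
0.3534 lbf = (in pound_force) 0.3534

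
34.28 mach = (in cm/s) 1.167e+06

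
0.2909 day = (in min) 418.9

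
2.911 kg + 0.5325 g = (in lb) 6.419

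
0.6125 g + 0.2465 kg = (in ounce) 8.717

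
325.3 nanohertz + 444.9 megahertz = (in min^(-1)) 2.669e+10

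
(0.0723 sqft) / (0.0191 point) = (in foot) 3271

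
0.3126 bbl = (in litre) 49.7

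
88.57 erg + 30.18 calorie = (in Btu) 0.1197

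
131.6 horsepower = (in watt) 9.813e+04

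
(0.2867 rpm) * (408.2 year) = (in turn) 6.151e+07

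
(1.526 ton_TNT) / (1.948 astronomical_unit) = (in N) 0.02191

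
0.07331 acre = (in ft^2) 3193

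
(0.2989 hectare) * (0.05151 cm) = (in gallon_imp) 338.7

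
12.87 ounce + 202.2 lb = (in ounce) 3248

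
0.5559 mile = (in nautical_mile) 0.4831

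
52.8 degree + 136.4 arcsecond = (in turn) 0.1468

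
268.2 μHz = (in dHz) 0.002682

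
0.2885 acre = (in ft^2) 1.257e+04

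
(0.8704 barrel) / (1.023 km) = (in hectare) 1.353e-08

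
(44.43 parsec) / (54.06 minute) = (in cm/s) 4.227e+16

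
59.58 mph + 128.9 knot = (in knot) 180.7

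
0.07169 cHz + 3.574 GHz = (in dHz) 3.574e+10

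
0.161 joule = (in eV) 1.005e+18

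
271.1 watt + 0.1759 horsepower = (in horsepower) 0.5395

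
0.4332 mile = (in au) 4.66e-09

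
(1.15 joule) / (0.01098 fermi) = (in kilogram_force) 1.068e+16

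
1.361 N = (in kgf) 0.1388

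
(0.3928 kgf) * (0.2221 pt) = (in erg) 3018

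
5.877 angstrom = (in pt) 1.666e-06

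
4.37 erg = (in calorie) 1.044e-07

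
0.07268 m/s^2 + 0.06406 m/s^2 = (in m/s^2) 0.1367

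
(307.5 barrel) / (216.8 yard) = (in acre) 6.094e-05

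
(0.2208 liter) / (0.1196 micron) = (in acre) 0.4562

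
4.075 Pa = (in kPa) 0.004075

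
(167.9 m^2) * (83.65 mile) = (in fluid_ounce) 7.643e+11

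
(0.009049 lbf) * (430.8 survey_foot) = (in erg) 5.285e+07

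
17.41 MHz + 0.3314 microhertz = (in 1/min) 1.045e+09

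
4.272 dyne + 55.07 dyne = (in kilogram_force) 6.051e-05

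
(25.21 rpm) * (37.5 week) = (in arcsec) 1.235e+13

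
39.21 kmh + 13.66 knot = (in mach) 0.05263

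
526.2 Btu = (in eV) 3.465e+24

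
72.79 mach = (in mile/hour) 5.544e+04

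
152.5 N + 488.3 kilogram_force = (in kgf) 503.9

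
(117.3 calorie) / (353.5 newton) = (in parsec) 4.499e-17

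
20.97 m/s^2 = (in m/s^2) 20.97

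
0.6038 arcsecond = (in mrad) 0.002927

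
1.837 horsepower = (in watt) 1370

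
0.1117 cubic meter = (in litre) 111.7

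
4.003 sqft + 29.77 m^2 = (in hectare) 0.003014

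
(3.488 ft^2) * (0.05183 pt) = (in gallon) 0.001565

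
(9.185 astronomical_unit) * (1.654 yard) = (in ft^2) 2.237e+13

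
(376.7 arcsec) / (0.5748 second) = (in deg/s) 0.182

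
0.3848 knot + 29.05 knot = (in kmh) 54.51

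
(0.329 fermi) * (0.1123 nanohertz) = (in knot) 7.182e-26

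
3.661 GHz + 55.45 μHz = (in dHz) 3.661e+10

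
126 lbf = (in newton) 560.5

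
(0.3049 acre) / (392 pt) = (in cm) 8.923e+05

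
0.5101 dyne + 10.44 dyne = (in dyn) 10.95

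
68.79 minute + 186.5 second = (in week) 0.007133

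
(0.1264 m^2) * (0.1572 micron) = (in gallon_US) 5.249e-06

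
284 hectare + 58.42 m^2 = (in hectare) 284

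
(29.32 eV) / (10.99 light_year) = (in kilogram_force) 4.607e-36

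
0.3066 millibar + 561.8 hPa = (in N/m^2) 5.621e+04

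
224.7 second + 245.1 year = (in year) 245.1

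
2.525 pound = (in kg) 1.145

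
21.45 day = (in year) 0.05877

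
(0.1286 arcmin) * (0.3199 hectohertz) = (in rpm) 0.01143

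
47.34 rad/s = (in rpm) 452.1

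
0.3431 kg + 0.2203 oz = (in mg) 3.493e+05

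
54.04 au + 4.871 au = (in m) 8.813e+12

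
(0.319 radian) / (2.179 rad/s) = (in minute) 0.00244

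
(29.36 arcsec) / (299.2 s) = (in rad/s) 4.757e-07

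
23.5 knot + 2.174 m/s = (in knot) 27.73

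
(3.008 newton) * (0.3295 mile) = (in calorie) 381.2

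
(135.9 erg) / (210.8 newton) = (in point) 0.0001827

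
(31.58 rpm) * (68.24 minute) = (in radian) 1.354e+04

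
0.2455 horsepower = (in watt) 183.1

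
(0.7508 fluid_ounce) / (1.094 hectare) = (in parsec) 6.577e-26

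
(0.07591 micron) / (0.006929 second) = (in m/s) 1.096e-05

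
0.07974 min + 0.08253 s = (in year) 1.543e-07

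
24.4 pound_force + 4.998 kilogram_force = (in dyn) 1.576e+07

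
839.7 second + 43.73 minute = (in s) 3464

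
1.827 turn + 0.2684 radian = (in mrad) 1.175e+04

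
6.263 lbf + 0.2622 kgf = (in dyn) 3.043e+06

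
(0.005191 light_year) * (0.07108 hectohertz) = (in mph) 7.809e+14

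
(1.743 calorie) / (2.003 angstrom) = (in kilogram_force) 3.713e+09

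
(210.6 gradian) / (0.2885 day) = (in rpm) 0.001267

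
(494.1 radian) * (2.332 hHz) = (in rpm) 1.1e+06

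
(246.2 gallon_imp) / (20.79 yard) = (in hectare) 5.888e-06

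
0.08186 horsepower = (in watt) 61.04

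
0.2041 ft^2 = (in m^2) 0.01896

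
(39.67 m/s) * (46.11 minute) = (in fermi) 1.098e+20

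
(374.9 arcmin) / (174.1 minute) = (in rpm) 9.969e-05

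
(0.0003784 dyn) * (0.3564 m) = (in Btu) 1.278e-12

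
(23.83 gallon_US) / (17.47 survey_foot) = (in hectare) 1.694e-06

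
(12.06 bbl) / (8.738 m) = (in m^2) 0.2194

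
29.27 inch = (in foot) 2.439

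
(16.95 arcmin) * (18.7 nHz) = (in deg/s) 5.283e-09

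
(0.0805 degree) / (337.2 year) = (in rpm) 1.262e-12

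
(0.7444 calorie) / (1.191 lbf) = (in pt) 1666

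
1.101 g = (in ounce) 0.03884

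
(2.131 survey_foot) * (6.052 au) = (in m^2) 5.881e+11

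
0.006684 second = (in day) 7.736e-08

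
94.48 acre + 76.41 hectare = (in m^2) 1.146e+06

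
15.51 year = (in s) 4.891e+08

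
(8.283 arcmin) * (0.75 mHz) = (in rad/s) 1.807e-06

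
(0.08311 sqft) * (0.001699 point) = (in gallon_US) 1.223e-06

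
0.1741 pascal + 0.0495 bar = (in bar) 0.0495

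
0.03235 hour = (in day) 0.001348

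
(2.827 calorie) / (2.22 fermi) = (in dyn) 5.328e+20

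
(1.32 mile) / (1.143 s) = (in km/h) 6691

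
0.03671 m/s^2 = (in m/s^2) 0.03671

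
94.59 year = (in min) 4.972e+07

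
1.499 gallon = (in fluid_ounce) 191.9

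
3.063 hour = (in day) 0.1276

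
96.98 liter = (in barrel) 0.61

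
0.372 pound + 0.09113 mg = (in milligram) 1.687e+05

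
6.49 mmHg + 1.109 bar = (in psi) 16.21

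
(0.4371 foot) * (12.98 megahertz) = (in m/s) 1.729e+06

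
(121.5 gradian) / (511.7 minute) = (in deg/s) 0.003562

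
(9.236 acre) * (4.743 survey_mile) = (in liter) 2.853e+11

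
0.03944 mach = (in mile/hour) 30.04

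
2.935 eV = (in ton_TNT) 1.124e-28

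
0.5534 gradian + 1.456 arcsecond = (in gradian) 0.5538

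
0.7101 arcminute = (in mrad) 0.2066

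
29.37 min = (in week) 0.002914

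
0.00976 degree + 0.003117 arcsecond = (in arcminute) 0.5857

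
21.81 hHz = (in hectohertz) 21.81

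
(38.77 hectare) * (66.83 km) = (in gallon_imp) 5.699e+12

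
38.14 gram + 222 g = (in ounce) 9.176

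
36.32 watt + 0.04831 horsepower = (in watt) 72.34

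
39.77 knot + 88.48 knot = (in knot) 128.2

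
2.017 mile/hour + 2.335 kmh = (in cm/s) 155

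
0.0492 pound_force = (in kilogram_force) 0.02232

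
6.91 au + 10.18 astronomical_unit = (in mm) 2.557e+15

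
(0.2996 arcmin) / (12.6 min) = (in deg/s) 6.605e-06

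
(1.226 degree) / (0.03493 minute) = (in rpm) 0.0975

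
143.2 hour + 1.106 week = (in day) 13.71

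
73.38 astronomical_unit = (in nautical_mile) 5.927e+09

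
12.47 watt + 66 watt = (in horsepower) 0.1052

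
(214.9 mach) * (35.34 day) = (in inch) 8.796e+12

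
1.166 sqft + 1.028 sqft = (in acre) 5.037e-05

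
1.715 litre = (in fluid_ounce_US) 57.99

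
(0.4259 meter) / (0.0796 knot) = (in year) 3.298e-07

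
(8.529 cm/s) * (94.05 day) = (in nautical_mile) 374.2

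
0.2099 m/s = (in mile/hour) 0.4695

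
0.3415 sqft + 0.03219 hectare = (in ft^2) 3465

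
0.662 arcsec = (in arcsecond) 0.662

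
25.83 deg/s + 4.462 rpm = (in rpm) 8.767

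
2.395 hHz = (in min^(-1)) 1.437e+04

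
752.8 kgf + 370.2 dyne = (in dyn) 7.382e+08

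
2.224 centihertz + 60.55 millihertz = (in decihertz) 0.8279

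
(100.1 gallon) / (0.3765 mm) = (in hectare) 0.1006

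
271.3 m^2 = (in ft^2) 2920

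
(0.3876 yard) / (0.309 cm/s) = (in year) 3.637e-06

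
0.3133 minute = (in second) 18.8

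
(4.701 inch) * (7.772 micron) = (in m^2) 9.28e-07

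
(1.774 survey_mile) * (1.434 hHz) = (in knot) 7.958e+05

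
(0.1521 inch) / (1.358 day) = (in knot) 6.4e-08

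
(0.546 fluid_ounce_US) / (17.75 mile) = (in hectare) 5.653e-14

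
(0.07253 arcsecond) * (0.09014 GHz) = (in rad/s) 31.7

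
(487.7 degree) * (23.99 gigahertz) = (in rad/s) 2.042e+11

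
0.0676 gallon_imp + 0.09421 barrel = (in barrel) 0.09614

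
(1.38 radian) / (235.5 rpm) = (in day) 6.477e-07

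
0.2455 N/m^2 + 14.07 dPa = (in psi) 0.0002397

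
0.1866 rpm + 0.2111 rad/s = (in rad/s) 0.2306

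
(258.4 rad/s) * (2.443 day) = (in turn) 8.681e+06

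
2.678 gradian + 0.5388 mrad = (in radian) 0.0426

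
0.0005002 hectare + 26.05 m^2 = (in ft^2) 334.2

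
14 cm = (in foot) 0.4593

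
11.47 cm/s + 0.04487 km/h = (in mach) 0.0003735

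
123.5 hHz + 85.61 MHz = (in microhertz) 8.562e+13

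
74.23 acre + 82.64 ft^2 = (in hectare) 30.04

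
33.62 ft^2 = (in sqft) 33.62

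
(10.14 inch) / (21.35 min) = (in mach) 5.905e-07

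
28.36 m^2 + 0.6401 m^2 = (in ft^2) 312.2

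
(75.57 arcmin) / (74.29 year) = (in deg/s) 5.376e-10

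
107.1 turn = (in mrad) 6.729e+05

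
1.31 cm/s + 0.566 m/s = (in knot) 1.126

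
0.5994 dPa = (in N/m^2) 0.05994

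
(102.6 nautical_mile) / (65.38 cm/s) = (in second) 2.906e+05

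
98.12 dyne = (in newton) 0.0009812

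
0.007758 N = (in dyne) 775.8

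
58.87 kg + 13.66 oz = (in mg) 5.926e+07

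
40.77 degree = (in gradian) 45.3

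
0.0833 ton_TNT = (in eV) 2.175e+27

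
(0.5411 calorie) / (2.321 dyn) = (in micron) 9.754e+10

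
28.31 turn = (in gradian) 1.132e+04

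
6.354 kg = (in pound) 14.01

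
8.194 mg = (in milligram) 8.194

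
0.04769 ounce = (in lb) 0.002981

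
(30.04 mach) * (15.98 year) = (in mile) 3.203e+09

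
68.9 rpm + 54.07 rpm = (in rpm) 123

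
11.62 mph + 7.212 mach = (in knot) 4784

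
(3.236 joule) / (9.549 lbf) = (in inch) 2.999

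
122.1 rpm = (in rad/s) 12.79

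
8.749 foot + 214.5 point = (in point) 7774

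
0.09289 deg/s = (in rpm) 0.01548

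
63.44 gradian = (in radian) 0.9965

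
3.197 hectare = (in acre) 7.9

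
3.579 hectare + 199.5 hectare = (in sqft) 2.186e+07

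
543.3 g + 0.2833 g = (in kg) 0.5436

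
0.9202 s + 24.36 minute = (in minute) 24.38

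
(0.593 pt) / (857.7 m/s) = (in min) 4.065e-09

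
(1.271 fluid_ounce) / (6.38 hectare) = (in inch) 2.319e-08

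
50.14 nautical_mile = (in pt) 2.632e+08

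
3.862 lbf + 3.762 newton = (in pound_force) 4.708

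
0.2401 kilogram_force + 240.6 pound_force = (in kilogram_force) 109.4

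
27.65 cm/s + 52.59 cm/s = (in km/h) 2.889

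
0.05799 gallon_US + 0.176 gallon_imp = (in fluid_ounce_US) 34.48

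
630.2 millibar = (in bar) 0.6302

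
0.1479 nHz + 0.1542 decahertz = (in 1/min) 92.52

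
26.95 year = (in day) 9837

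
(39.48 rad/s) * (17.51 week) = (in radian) 4.181e+08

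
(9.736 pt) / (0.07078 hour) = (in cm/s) 0.001348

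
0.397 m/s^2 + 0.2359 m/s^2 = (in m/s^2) 0.6329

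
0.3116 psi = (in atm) 0.0212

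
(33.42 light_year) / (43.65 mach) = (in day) 2.462e+08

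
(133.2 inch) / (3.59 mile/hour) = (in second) 2.108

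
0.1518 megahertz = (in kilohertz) 151.8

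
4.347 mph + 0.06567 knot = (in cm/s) 197.7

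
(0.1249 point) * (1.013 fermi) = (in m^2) 4.463e-20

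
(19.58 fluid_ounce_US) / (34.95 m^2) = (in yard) 1.812e-05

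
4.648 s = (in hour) 0.001291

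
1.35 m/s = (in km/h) 4.86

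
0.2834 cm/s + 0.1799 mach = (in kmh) 220.5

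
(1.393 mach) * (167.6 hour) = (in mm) 2.862e+11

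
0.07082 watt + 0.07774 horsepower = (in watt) 58.04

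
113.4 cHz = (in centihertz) 113.4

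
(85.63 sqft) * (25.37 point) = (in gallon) 18.81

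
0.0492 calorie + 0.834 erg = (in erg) 2.059e+06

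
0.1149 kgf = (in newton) 1.127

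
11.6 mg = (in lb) 2.557e-05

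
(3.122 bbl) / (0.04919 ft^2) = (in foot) 356.3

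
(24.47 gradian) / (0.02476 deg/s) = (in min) 14.82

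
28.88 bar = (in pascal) 2.888e+06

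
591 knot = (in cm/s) 3.04e+04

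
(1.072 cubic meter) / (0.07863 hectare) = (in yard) 0.001491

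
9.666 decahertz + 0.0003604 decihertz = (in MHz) 9.666e-05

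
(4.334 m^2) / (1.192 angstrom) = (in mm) 3.636e+13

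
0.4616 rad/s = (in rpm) 4.408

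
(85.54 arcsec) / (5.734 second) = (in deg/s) 0.004144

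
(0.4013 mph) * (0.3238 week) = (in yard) 3.842e+04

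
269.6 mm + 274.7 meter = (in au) 1.838e-09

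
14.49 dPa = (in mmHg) 0.01087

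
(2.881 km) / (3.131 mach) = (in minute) 0.04504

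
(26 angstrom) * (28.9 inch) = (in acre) 4.716e-13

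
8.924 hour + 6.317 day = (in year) 0.01833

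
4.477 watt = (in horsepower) 0.006004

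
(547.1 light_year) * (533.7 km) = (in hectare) 2.762e+20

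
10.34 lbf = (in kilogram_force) 4.69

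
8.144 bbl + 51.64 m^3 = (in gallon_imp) 1.164e+04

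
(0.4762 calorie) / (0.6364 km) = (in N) 0.003131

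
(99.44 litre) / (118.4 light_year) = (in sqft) 9.556e-19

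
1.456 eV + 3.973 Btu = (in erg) 4.192e+10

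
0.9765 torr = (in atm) 0.001285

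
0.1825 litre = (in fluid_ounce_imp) 6.423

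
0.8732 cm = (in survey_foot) 0.02865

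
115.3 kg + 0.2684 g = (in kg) 115.3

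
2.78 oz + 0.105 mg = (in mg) 7.881e+04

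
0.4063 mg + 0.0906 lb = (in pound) 0.0906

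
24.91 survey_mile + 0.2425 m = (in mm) 4.009e+07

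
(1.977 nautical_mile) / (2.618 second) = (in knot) 2719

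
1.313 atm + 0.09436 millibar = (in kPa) 133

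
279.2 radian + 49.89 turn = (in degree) 3.396e+04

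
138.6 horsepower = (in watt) 1.034e+05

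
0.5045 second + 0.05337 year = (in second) 1.683e+06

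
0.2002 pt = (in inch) 0.002781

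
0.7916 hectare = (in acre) 1.956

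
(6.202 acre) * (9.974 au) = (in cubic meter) 3.745e+16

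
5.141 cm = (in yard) 0.05622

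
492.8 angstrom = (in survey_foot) 1.617e-07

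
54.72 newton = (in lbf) 12.3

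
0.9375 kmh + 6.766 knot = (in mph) 8.369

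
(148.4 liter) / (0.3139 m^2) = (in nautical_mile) 0.0002553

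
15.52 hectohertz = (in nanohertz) 1.552e+12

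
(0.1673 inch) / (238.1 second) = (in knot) 3.469e-05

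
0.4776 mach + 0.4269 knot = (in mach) 0.4782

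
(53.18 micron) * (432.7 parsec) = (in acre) 1.755e+11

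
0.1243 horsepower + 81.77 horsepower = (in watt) 6.107e+04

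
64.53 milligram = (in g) 0.06453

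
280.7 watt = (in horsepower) 0.3764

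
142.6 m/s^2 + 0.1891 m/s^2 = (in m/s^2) 142.8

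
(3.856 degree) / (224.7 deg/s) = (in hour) 4.767e-06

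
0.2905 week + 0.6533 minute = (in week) 0.2906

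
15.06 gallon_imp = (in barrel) 0.4306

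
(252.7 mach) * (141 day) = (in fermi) 1.048e+27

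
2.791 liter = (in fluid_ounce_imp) 98.23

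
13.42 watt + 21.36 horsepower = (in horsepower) 21.38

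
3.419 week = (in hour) 574.4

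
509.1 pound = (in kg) 230.9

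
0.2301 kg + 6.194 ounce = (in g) 405.7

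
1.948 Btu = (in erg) 2.055e+10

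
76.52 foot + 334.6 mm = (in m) 23.66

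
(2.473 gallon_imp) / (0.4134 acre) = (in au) 4.492e-17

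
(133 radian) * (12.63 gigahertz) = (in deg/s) 9.624e+13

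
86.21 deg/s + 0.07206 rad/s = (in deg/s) 90.34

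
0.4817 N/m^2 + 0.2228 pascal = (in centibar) 0.0007045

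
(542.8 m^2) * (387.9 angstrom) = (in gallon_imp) 0.004631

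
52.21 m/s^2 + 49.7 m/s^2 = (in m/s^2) 101.9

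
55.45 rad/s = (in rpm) 529.5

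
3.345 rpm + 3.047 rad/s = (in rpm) 32.44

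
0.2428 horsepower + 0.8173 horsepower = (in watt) 790.5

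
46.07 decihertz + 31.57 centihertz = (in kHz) 0.004923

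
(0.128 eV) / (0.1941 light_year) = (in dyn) 1.117e-30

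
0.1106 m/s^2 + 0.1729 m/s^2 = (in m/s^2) 0.2835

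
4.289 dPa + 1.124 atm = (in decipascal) 1.139e+06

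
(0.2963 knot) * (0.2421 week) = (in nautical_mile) 12.05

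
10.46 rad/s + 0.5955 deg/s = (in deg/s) 599.9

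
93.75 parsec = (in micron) 2.893e+24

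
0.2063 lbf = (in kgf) 0.09358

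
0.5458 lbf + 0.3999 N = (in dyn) 2.828e+05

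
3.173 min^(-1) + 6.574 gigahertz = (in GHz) 6.574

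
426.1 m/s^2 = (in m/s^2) 426.1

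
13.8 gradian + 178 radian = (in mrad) 1.782e+05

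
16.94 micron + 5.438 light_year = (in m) 5.145e+16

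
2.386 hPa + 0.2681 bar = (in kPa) 27.05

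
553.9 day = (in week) 79.13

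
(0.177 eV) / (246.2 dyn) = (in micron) 1.152e-11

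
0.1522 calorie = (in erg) 6.368e+06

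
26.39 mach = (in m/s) 8986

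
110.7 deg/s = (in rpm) 18.45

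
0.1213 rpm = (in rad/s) 0.0127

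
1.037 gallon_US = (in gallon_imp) 0.8635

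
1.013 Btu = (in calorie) 255.4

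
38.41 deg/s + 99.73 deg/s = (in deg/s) 138.1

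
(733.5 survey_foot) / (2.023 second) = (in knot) 214.8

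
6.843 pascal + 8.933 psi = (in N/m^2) 6.16e+04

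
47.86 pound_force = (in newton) 212.9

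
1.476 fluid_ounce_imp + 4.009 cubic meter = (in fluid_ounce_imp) 1.411e+05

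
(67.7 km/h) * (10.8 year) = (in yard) 7.005e+09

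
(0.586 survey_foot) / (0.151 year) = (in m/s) 3.751e-08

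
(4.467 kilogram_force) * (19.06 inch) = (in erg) 2.121e+08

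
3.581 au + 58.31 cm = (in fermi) 5.357e+26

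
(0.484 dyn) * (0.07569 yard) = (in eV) 2.091e+12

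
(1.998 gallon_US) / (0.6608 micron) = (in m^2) 1.145e+04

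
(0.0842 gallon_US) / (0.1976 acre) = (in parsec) 1.292e-23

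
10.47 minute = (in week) 0.001039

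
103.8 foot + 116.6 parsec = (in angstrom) 3.598e+28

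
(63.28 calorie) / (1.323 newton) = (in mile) 0.1244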